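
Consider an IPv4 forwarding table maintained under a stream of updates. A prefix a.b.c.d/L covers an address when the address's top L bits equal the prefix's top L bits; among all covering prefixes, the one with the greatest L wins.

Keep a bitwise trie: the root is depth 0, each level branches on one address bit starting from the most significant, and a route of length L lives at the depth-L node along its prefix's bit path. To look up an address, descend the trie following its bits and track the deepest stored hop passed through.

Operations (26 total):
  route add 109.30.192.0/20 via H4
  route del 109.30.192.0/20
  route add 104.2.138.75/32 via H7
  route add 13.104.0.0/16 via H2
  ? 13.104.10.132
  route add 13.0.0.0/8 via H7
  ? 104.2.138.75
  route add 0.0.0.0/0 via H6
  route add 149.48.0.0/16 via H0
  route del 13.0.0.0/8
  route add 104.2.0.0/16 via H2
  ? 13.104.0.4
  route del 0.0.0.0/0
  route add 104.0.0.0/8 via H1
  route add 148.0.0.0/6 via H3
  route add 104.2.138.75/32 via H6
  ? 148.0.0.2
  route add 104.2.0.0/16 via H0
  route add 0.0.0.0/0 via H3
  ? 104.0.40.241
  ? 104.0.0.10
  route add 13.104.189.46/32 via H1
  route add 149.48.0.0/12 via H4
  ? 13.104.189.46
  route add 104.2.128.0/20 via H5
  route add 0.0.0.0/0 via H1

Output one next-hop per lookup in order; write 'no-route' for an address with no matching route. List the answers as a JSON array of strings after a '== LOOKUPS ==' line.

Apply in order:
  add 109.30.192.0/20 -> H4 at depth 20
  - 109.30.192.0/20 clear@20
  add 104.2.138.75/32 -> H7 at depth 32
  add 13.104.0.0/16 -> H2 at depth 16
  lookup 13.104.10.132: bits 0000110101101000 walk d0:-→d1:-→d2:-→d3:-→d4:-→d5:-→d6:-→d7:-→d8:-→d9:-→d10:-→d11:-→d12:-→d13:-→d14:-→d15:-→d16:H2 -> H2
  add 13.0.0.0/8 -> H7 at depth 8
  lookup 104.2.138.75: bits 01101000000000101000101001001011 walk d0:-→d1:-→d2:-→d3:-→d4:-→d5:-→d6:-→d7:-→d8:-→d9:-→d10:-→d11:-→d12:-→d13:-→d14:-→d15:-→d16:-→d17:-→d18:-→d19:-→d20:-→d21:-→d22:-→d23:-→d24:-→d25:-→d26:-→d27:-→d28:-→d29:-→d30:-→d31:-→d32:H7 -> H7
  add 0.0.0.0/0 -> H6 at depth 0
  add 149.48.0.0/16 -> H0 at depth 16
  - 13.0.0.0/8 clear@8
  add 104.2.0.0/16 -> H2 at depth 16
  lookup 13.104.0.4: bits 0000110101101000 walk d0:H6→d1:-→d2:-→d3:-→d4:-→d5:-→d6:-→d7:-→d8:-→d9:-→d10:-→d11:-→d12:-→d13:-→d14:-→d15:-→d16:H2 -> H2
  - 0.0.0.0/0 clear@0
  add 104.0.0.0/8 -> H1 at depth 8
  add 148.0.0.0/6 -> H3 at depth 6
  add 104.2.138.75/32 -> H6 at depth 32
  lookup 148.0.0.2: bits 1001010 walk d0:-→d1:-→d2:-→d3:-→d4:-→d5:-→d6:H3→d7:- -> H3
  add 104.2.0.0/16 -> H0 at depth 16
  add 0.0.0.0/0 -> H3 at depth 0
  lookup 104.0.40.241: bits 01101000000000 walk d0:H3→d1:-→d2:-→d3:-→d4:-→d5:-→d6:-→d7:-→d8:H1→d9:-→d10:-→d11:-→d12:-→d13:-→d14:- -> H1
  lookup 104.0.0.10: bits 01101000000000 walk d0:H3→d1:-→d2:-→d3:-→d4:-→d5:-→d6:-→d7:-→d8:H1→d9:-→d10:-→d11:-→d12:-→d13:-→d14:- -> H1
  add 13.104.189.46/32 -> H1 at depth 32
  add 149.48.0.0/12 -> H4 at depth 12
  lookup 13.104.189.46: bits 00001101011010001011110100101110 walk d0:H3→d1:-→d2:-→d3:-→d4:-→d5:-→d6:-→d7:-→d8:-→d9:-→d10:-→d11:-→d12:-→d13:-→d14:-→d15:-→d16:H2→d17:-→d18:-→d19:-→d20:-→d21:-→d22:-→d23:-→d24:-→d25:-→d26:-→d27:-→d28:-→d29:-→d30:-→d31:-→d32:H1 -> H1
  add 104.2.128.0/20 -> H5 at depth 20
  add 0.0.0.0/0 -> H1 at depth 0

== LOOKUPS ==
["H2","H7","H2","H3","H1","H1","H1"]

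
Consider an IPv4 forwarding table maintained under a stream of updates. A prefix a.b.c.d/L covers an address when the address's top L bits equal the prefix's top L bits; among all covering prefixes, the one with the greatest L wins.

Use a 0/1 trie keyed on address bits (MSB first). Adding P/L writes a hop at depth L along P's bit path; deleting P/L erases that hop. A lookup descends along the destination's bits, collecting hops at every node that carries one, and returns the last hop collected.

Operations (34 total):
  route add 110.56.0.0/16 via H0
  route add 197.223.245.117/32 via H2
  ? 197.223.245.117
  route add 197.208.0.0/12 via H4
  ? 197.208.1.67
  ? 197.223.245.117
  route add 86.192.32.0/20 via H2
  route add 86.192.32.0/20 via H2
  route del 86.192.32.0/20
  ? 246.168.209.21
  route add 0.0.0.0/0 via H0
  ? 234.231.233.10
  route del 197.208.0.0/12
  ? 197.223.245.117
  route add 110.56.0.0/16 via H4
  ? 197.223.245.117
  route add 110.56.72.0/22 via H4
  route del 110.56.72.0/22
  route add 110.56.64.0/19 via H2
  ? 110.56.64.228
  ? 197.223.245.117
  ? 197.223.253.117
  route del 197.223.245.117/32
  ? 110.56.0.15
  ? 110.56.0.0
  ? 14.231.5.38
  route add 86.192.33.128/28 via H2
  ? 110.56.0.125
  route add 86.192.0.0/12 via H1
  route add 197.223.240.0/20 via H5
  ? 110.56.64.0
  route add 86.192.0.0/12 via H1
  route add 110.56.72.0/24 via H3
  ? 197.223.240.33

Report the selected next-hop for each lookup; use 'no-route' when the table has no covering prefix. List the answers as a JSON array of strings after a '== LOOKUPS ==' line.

Trace:
  + 110.56.0.0/16 (H0) depth=16
  + 197.223.245.117/32 (H2) depth=32
  ? 197.223.245.117  path d0:-→d1:-→d2:-→d3:-→d4:-→d5:-→d6:-→d7:-→d8:-→d9:-→d10:-→d11:-→d12:-→d13:-→d14:-→d15:-→d16:-→d17:-→d18:-→d19:-→d20:-→d21:-→d22:-→d23:-→d24:-→d25:-→d26:-→d27:-→d28:-→d29:-→d30:-→d31:-→d32:H2  best=H2
  + 197.208.0.0/12 (H4) depth=12
  ? 197.208.1.67  path d0:-→d1:-→d2:-→d3:-→d4:-→d5:-→d6:-→d7:-→d8:-→d9:-→d10:-→d11:-→d12:H4  best=H4
  ? 197.223.245.117  path d0:-→d1:-→d2:-→d3:-→d4:-→d5:-→d6:-→d7:-→d8:-→d9:-→d10:-→d11:-→d12:H4→d13:-→d14:-→d15:-→d16:-→d17:-→d18:-→d19:-→d20:-→d21:-→d22:-→d23:-→d24:-→d25:-→d26:-→d27:-→d28:-→d29:-→d30:-→d31:-→d32:H2  best=H2
  + 86.192.32.0/20 (H2) depth=20
  + 86.192.32.0/20 (H2) depth=20
  del 86.192.32.0/20 (clear depth 20)
  ? 246.168.209.21  path d0:-→d1:-→d2:-  best=no-route
  + 0.0.0.0/0 (H0) depth=0
  ? 234.231.233.10  path d0:H0→d1:-→d2:-  best=H0
  del 197.208.0.0/12 (clear depth 12)
  ? 197.223.245.117  path d0:H0→d1:-→d2:-→d3:-→d4:-→d5:-→d6:-→d7:-→d8:-→d9:-→d10:-→d11:-→d12:-→d13:-→d14:-→d15:-→d16:-→d17:-→d18:-→d19:-→d20:-→d21:-→d22:-→d23:-→d24:-→d25:-→d26:-→d27:-→d28:-→d29:-→d30:-→d31:-→d32:H2  best=H2
  + 110.56.0.0/16 (H4) depth=16
  ? 197.223.245.117  path d0:H0→d1:-→d2:-→d3:-→d4:-→d5:-→d6:-→d7:-→d8:-→d9:-→d10:-→d11:-→d12:-→d13:-→d14:-→d15:-→d16:-→d17:-→d18:-→d19:-→d20:-→d21:-→d22:-→d23:-→d24:-→d25:-→d26:-→d27:-→d28:-→d29:-→d30:-→d31:-→d32:H2  best=H2
  + 110.56.72.0/22 (H4) depth=22
  del 110.56.72.0/22 (clear depth 22)
  + 110.56.64.0/19 (H2) depth=19
  ? 110.56.64.228  path d0:H0→d1:-→d2:-→d3:-→d4:-→d5:-→d6:-→d7:-→d8:-→d9:-→d10:-→d11:-→d12:-→d13:-→d14:-→d15:-→d16:H4→d17:-→d18:-→d19:H2→d20:-  best=H2
  ? 197.223.245.117  path d0:H0→d1:-→d2:-→d3:-→d4:-→d5:-→d6:-→d7:-→d8:-→d9:-→d10:-→d11:-→d12:-→d13:-→d14:-→d15:-→d16:-→d17:-→d18:-→d19:-→d20:-→d21:-→d22:-→d23:-→d24:-→d25:-→d26:-→d27:-→d28:-→d29:-→d30:-→d31:-→d32:H2  best=H2
  ? 197.223.253.117  path d0:H0→d1:-→d2:-→d3:-→d4:-→d5:-→d6:-→d7:-→d8:-→d9:-→d10:-→d11:-→d12:-→d13:-→d14:-→d15:-→d16:-→d17:-→d18:-→d19:-→d20:-  best=H0
  del 197.223.245.117/32 (clear depth 32)
  ? 110.56.0.15  path d0:H0→d1:-→d2:-→d3:-→d4:-→d5:-→d6:-→d7:-→d8:-→d9:-→d10:-→d11:-→d12:-→d13:-→d14:-→d15:-→d16:H4→d17:-  best=H4
  ? 110.56.0.0  path d0:H0→d1:-→d2:-→d3:-→d4:-→d5:-→d6:-→d7:-→d8:-→d9:-→d10:-→d11:-→d12:-→d13:-→d14:-→d15:-→d16:H4→d17:-  best=H4
  ? 14.231.5.38  path d0:H0→d1:-  best=H0
  + 86.192.33.128/28 (H2) depth=28
  ? 110.56.0.125  path d0:H0→d1:-→d2:-→d3:-→d4:-→d5:-→d6:-→d7:-→d8:-→d9:-→d10:-→d11:-→d12:-→d13:-→d14:-→d15:-→d16:H4→d17:-  best=H4
  + 86.192.0.0/12 (H1) depth=12
  + 197.223.240.0/20 (H5) depth=20
  ? 110.56.64.0  path d0:H0→d1:-→d2:-→d3:-→d4:-→d5:-→d6:-→d7:-→d8:-→d9:-→d10:-→d11:-→d12:-→d13:-→d14:-→d15:-→d16:H4→d17:-→d18:-→d19:H2→d20:-  best=H2
  + 86.192.0.0/12 (H1) depth=12
  + 110.56.72.0/24 (H3) depth=24
  ? 197.223.240.33  path d0:H0→d1:-→d2:-→d3:-→d4:-→d5:-→d6:-→d7:-→d8:-→d9:-→d10:-→d11:-→d12:-→d13:-→d14:-→d15:-→d16:-→d17:-→d18:-→d19:-→d20:H5→d21:-  best=H5

== LOOKUPS ==
["H2","H4","H2","no-route","H0","H2","H2","H2","H2","H0","H4","H4","H0","H4","H2","H5"]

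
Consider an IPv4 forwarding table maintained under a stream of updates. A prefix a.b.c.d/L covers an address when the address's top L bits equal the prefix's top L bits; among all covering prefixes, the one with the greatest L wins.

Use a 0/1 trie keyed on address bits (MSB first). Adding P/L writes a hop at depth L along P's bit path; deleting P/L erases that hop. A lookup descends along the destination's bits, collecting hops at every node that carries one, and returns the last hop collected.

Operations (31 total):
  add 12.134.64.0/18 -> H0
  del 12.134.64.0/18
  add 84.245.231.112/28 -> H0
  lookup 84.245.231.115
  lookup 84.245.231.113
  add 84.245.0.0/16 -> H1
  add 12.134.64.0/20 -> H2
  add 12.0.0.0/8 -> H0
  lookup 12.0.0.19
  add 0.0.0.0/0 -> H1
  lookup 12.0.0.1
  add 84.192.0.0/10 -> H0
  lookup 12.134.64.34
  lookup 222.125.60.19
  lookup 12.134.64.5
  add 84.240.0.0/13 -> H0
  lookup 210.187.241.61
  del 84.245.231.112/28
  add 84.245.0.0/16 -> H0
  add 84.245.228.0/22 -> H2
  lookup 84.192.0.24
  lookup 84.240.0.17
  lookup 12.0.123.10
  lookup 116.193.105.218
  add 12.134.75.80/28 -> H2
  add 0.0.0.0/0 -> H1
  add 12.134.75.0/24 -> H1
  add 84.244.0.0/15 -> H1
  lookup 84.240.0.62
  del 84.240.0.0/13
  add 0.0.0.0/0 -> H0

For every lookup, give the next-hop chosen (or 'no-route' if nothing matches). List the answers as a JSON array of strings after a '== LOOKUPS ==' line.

Process each operation:
  add 12.134.64.0/18 -> H0 at depth 18
  - 12.134.64.0/18 clear@18
  add 84.245.231.112/28 -> H0 at depth 28
  lookup 84.245.231.115: bits 0101010011110101111001110111 walk d0:-→d1:-→d2:-→d3:-→d4:-→d5:-→d6:-→d7:-→d8:-→d9:-→d10:-→d11:-→d12:-→d13:-→d14:-→d15:-→d16:-→d17:-→d18:-→d19:-→d20:-→d21:-→d22:-→d23:-→d24:-→d25:-→d26:-→d27:-→d28:H0 -> H0
  lookup 84.245.231.113: bits 0101010011110101111001110111 walk d0:-→d1:-→d2:-→d3:-→d4:-→d5:-→d6:-→d7:-→d8:-→d9:-→d10:-→d11:-→d12:-→d13:-→d14:-→d15:-→d16:-→d17:-→d18:-→d19:-→d20:-→d21:-→d22:-→d23:-→d24:-→d25:-→d26:-→d27:-→d28:H0 -> H0
  add 84.245.0.0/16 -> H1 at depth 16
  add 12.134.64.0/20 -> H2 at depth 20
  add 12.0.0.0/8 -> H0 at depth 8
  lookup 12.0.0.19: bits 00001100 walk d0:-→d1:-→d2:-→d3:-→d4:-→d5:-→d6:-→d7:-→d8:H0 -> H0
  add 0.0.0.0/0 -> H1 at depth 0
  lookup 12.0.0.1: bits 00001100 walk d0:H1→d1:-→d2:-→d3:-→d4:-→d5:-→d6:-→d7:-→d8:H0 -> H0
  add 84.192.0.0/10 -> H0 at depth 10
  lookup 12.134.64.34: bits 00001100100001100100 walk d0:H1→d1:-→d2:-→d3:-→d4:-→d5:-→d6:-→d7:-→d8:H0→d9:-→d10:-→d11:-→d12:-→d13:-→d14:-→d15:-→d16:-→d17:-→d18:-→d19:-→d20:H2 -> H2
  lookup 222.125.60.19: bits ε walk d0:H1 -> H1
  lookup 12.134.64.5: bits 00001100100001100100 walk d0:H1→d1:-→d2:-→d3:-→d4:-→d5:-→d6:-→d7:-→d8:H0→d9:-→d10:-→d11:-→d12:-→d13:-→d14:-→d15:-→d16:-→d17:-→d18:-→d19:-→d20:H2 -> H2
  add 84.240.0.0/13 -> H0 at depth 13
  lookup 210.187.241.61: bits ε walk d0:H1 -> H1
  - 84.245.231.112/28 clear@28
  add 84.245.0.0/16 -> H0 at depth 16
  add 84.245.228.0/22 -> H2 at depth 22
  lookup 84.192.0.24: bits 0101010011 walk d0:H1→d1:-→d2:-→d3:-→d4:-→d5:-→d6:-→d7:-→d8:-→d9:-→d10:H0 -> H0
  lookup 84.240.0.17: bits 0101010011110 walk d0:H1→d1:-→d2:-→d3:-→d4:-→d5:-→d6:-→d7:-→d8:-→d9:-→d10:H0→d11:-→d12:-→d13:H0 -> H0
  lookup 12.0.123.10: bits 00001100 walk d0:H1→d1:-→d2:-→d3:-→d4:-→d5:-→d6:-→d7:-→d8:H0 -> H0
  lookup 116.193.105.218: bits 01 walk d0:H1→d1:-→d2:- -> H1
  add 12.134.75.80/28 -> H2 at depth 28
  add 0.0.0.0/0 -> H1 at depth 0
  add 12.134.75.0/24 -> H1 at depth 24
  add 84.244.0.0/15 -> H1 at depth 15
  lookup 84.240.0.62: bits 0101010011110 walk d0:H1→d1:-→d2:-→d3:-→d4:-→d5:-→d6:-→d7:-→d8:-→d9:-→d10:H0→d11:-→d12:-→d13:H0 -> H0
  - 84.240.0.0/13 clear@13
  add 0.0.0.0/0 -> H0 at depth 0

== LOOKUPS ==
["H0","H0","H0","H0","H2","H1","H2","H1","H0","H0","H0","H1","H0"]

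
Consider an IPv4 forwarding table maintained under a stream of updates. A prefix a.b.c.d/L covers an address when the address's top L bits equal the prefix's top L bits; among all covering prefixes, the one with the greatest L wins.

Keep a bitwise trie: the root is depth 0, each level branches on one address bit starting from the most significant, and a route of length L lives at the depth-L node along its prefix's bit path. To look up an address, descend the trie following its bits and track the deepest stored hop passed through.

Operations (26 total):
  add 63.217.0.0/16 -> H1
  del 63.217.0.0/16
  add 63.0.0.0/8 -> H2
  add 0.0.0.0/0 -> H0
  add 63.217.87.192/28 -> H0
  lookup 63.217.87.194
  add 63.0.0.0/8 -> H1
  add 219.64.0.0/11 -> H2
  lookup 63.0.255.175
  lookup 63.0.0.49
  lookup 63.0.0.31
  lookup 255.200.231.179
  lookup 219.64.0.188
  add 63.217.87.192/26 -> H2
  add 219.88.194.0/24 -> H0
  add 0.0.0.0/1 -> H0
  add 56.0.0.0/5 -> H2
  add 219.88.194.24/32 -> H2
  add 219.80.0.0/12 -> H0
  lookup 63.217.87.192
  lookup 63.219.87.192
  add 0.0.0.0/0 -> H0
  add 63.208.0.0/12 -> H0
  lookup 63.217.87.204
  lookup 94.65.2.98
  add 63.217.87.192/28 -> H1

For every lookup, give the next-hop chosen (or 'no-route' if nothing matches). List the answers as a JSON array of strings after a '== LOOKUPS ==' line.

Apply in order:
  + 63.217.0.0/16 (H1) depth=16
  - 63.217.0.0/16 clear@16
  + 63.0.0.0/8 (H2) depth=8
  + 0.0.0.0/0 (H0) depth=0
  + 63.217.87.192/28 (H0) depth=28
  lookup 63.217.87.194: bits 0011111111011001010101111100 walk d0:H0→d1:-→d2:-→d3:-→d4:-→d5:-→d6:-→d7:-→d8:H2→d9:-→d10:-→d11:-→d12:-→d13:-→d14:-→d15:-→d16:-→d17:-→d18:-→d19:-→d20:-→d21:-→d22:-→d23:-→d24:-→d25:-→d26:-→d27:-→d28:H0 -> H0
  + 63.0.0.0/8 (H1) depth=8
  + 219.64.0.0/11 (H2) depth=11
  lookup 63.0.255.175: bits 00111111 walk d0:H0→d1:-→d2:-→d3:-→d4:-→d5:-→d6:-→d7:-→d8:H1 -> H1
  lookup 63.0.0.49: bits 00111111 walk d0:H0→d1:-→d2:-→d3:-→d4:-→d5:-→d6:-→d7:-→d8:H1 -> H1
  lookup 63.0.0.31: bits 00111111 walk d0:H0→d1:-→d2:-→d3:-→d4:-→d5:-→d6:-→d7:-→d8:H1 -> H1
  lookup 255.200.231.179: bits 11 walk d0:H0→d1:-→d2:- -> H0
  lookup 219.64.0.188: bits 11011011010 walk d0:H0→d1:-→d2:-→d3:-→d4:-→d5:-→d6:-→d7:-→d8:-→d9:-→d10:-→d11:H2 -> H2
  + 63.217.87.192/26 (H2) depth=26
  + 219.88.194.0/24 (H0) depth=24
  + 0.0.0.0/1 (H0) depth=1
  + 56.0.0.0/5 (H2) depth=5
  + 219.88.194.24/32 (H2) depth=32
  + 219.80.0.0/12 (H0) depth=12
  lookup 63.217.87.192: bits 0011111111011001010101111100 walk d0:H0→d1:H0→d2:-→d3:-→d4:-→d5:H2→d6:-→d7:-→d8:H1→d9:-→d10:-→d11:-→d12:-→d13:-→d14:-→d15:-→d16:-→d17:-→d18:-→d19:-→d20:-→d21:-→d22:-→d23:-→d24:-→d25:-→d26:H2→d27:-→d28:H0 -> H0
  lookup 63.219.87.192: bits 00111111110110 walk d0:H0→d1:H0→d2:-→d3:-→d4:-→d5:H2→d6:-→d7:-→d8:H1→d9:-→d10:-→d11:-→d12:-→d13:-→d14:- -> H1
  + 0.0.0.0/0 (H0) depth=0
  + 63.208.0.0/12 (H0) depth=12
  lookup 63.217.87.204: bits 0011111111011001010101111100 walk d0:H0→d1:H0→d2:-→d3:-→d4:-→d5:H2→d6:-→d7:-→d8:H1→d9:-→d10:-→d11:-→d12:H0→d13:-→d14:-→d15:-→d16:-→d17:-→d18:-→d19:-→d20:-→d21:-→d22:-→d23:-→d24:-→d25:-→d26:H2→d27:-→d28:H0 -> H0
  lookup 94.65.2.98: bits 0 walk d0:H0→d1:H0 -> H0
  + 63.217.87.192/28 (H1) depth=28

== LOOKUPS ==
["H0","H1","H1","H1","H0","H2","H0","H1","H0","H0"]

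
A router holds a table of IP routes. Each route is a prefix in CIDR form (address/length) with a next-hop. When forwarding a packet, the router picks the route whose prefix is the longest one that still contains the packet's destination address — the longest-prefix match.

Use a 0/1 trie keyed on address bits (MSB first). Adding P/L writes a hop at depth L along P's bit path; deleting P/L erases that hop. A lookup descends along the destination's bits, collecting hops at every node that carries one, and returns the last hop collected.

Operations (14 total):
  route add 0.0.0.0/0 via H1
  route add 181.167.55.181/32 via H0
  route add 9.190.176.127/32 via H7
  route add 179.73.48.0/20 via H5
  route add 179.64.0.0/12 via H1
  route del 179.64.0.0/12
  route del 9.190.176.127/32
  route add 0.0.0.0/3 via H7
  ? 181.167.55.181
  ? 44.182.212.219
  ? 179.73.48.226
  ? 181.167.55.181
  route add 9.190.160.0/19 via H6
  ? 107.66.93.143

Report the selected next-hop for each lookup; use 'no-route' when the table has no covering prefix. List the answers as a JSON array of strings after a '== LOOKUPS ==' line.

Process each operation:
  add 0.0.0.0/0 -> H1 at depth 0
  add 181.167.55.181/32 -> H0 at depth 32
  add 9.190.176.127/32 -> H7 at depth 32
  add 179.73.48.0/20 -> H5 at depth 20
  add 179.64.0.0/12 -> H1 at depth 12
  - 179.64.0.0/12 clear@12
  - 9.190.176.127/32 clear@32
  add 0.0.0.0/3 -> H7 at depth 3
  lookup 181.167.55.181: bits 10110101101001110011011110110101 walk d0:H1→d1:-→d2:-→d3:-→d4:-→d5:-→d6:-→d7:-→d8:-→d9:-→d10:-→d11:-→d12:-→d13:-→d14:-→d15:-→d16:-→d17:-→d18:-→d19:-→d20:-→d21:-→d22:-→d23:-→d24:-→d25:-→d26:-→d27:-→d28:-→d29:-→d30:-→d31:-→d32:H0 -> H0
  lookup 44.182.212.219: bits 00 walk d0:H1→d1:-→d2:- -> H1
  lookup 179.73.48.226: bits 10110011010010010011 walk d0:H1→d1:-→d2:-→d3:-→d4:-→d5:-→d6:-→d7:-→d8:-→d9:-→d10:-→d11:-→d12:-→d13:-→d14:-→d15:-→d16:-→d17:-→d18:-→d19:-→d20:H5 -> H5
  lookup 181.167.55.181: bits 10110101101001110011011110110101 walk d0:H1→d1:-→d2:-→d3:-→d4:-→d5:-→d6:-→d7:-→d8:-→d9:-→d10:-→d11:-→d12:-→d13:-→d14:-→d15:-→d16:-→d17:-→d18:-→d19:-→d20:-→d21:-→d22:-→d23:-→d24:-→d25:-→d26:-→d27:-→d28:-→d29:-→d30:-→d31:-→d32:H0 -> H0
  add 9.190.160.0/19 -> H6 at depth 19
  lookup 107.66.93.143: bits 0 walk d0:H1→d1:- -> H1

== LOOKUPS ==
["H0","H1","H5","H0","H1"]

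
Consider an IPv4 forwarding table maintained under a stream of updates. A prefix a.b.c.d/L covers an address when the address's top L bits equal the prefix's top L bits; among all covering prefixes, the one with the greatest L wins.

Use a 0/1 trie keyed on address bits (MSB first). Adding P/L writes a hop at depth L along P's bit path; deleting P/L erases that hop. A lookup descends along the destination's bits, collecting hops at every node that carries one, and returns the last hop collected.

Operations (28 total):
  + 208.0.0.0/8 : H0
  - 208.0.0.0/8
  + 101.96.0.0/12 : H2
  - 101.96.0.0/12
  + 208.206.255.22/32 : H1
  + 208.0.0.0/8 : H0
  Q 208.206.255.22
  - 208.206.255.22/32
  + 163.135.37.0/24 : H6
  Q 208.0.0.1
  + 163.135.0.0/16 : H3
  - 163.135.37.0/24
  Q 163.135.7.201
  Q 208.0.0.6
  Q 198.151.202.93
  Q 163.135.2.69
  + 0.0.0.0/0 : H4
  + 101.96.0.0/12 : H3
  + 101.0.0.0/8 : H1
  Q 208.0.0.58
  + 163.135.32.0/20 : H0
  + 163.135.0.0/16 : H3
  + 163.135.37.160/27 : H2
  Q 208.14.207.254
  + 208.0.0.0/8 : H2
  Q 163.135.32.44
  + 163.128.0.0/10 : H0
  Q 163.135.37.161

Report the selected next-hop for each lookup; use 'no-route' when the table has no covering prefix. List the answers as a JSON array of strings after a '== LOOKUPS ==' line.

Process each operation:
  + 208.0.0.0/8 (H0) depth=8
  del 208.0.0.0/8 (clear depth 8)
  + 101.96.0.0/12 (H2) depth=12
  del 101.96.0.0/12 (clear depth 12)
  + 208.206.255.22/32 (H1) depth=32
  + 208.0.0.0/8 (H0) depth=8
  Q 208.206.255.22: descend 11010000110011101111111100010110 ; hops seen [H0,H1] ; pick H1
  del 208.206.255.22/32 (clear depth 32)
  + 163.135.37.0/24 (H6) depth=24
  Q 208.0.0.1: descend 11010000 ; hops seen [H0] ; pick H0
  + 163.135.0.0/16 (H3) depth=16
  del 163.135.37.0/24 (clear depth 24)
  Q 163.135.7.201: descend 101000111000011100 ; hops seen [H3] ; pick H3
  Q 208.0.0.6: descend 11010000 ; hops seen [H0] ; pick H0
  Q 198.151.202.93: descend 110 ; hops seen [∅] ; pick no-route
  Q 163.135.2.69: descend 101000111000011100 ; hops seen [H3] ; pick H3
  + 0.0.0.0/0 (H4) depth=0
  + 101.96.0.0/12 (H3) depth=12
  + 101.0.0.0/8 (H1) depth=8
  Q 208.0.0.58: descend 11010000 ; hops seen [H4,H0] ; pick H0
  + 163.135.32.0/20 (H0) depth=20
  + 163.135.0.0/16 (H3) depth=16
  + 163.135.37.160/27 (H2) depth=27
  Q 208.14.207.254: descend 11010000 ; hops seen [H4,H0] ; pick H0
  + 208.0.0.0/8 (H2) depth=8
  Q 163.135.32.44: descend 101000111000011100100 ; hops seen [H4,H3,H0] ; pick H0
  + 163.128.0.0/10 (H0) depth=10
  Q 163.135.37.161: descend 101000111000011100100101101 ; hops seen [H4,H0,H3,H0,H2] ; pick H2

== LOOKUPS ==
["H1","H0","H3","H0","no-route","H3","H0","H0","H0","H2"]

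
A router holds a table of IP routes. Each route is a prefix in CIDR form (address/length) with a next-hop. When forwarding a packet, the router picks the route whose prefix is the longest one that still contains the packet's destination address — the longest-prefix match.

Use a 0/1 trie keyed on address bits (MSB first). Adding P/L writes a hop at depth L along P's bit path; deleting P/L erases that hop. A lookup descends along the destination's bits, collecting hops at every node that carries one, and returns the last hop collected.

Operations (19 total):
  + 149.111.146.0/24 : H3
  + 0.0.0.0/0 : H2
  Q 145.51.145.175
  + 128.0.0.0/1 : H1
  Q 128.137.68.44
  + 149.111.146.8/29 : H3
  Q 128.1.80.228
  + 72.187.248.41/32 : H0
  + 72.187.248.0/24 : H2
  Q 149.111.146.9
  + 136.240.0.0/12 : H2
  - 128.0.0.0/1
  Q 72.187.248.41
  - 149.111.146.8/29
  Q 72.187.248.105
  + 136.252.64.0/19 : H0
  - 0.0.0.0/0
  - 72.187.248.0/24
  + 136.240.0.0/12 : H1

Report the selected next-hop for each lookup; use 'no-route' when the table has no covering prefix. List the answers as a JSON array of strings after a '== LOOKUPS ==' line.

Process each operation:
  + 149.111.146.0/24 (H3) depth=24
  + 0.0.0.0/0 (H2) depth=0
  lookup 145.51.145.175: bits 10010 walk d0:H2→d1:-→d2:-→d3:-→d4:-→d5:- -> H2
  + 128.0.0.0/1 (H1) depth=1
  lookup 128.137.68.44: bits 100 walk d0:H2→d1:H1→d2:-→d3:- -> H1
  + 149.111.146.8/29 (H3) depth=29
  lookup 128.1.80.228: bits 100 walk d0:H2→d1:H1→d2:-→d3:- -> H1
  + 72.187.248.41/32 (H0) depth=32
  + 72.187.248.0/24 (H2) depth=24
  lookup 149.111.146.9: bits 10010101011011111001001000001 walk d0:H2→d1:H1→d2:-→d3:-→d4:-→d5:-→d6:-→d7:-→d8:-→d9:-→d10:-→d11:-→d12:-→d13:-→d14:-→d15:-→d16:-→d17:-→d18:-→d19:-→d20:-→d21:-→d22:-→d23:-→d24:H3→d25:-→d26:-→d27:-→d28:-→d29:H3 -> H3
  + 136.240.0.0/12 (H2) depth=12
  del 128.0.0.0/1 (clear depth 1)
  lookup 72.187.248.41: bits 01001000101110111111100000101001 walk d0:H2→d1:-→d2:-→d3:-→d4:-→d5:-→d6:-→d7:-→d8:-→d9:-→d10:-→d11:-→d12:-→d13:-→d14:-→d15:-→d16:-→d17:-→d18:-→d19:-→d20:-→d21:-→d22:-→d23:-→d24:H2→d25:-→d26:-→d27:-→d28:-→d29:-→d30:-→d31:-→d32:H0 -> H0
  del 149.111.146.8/29 (clear depth 29)
  lookup 72.187.248.105: bits 0100100010111011111110000 walk d0:H2→d1:-→d2:-→d3:-→d4:-→d5:-→d6:-→d7:-→d8:-→d9:-→d10:-→d11:-→d12:-→d13:-→d14:-→d15:-→d16:-→d17:-→d18:-→d19:-→d20:-→d21:-→d22:-→d23:-→d24:H2→d25:- -> H2
  + 136.252.64.0/19 (H0) depth=19
  del 0.0.0.0/0 (clear depth 0)
  del 72.187.248.0/24 (clear depth 24)
  + 136.240.0.0/12 (H1) depth=12

== LOOKUPS ==
["H2","H1","H1","H3","H0","H2"]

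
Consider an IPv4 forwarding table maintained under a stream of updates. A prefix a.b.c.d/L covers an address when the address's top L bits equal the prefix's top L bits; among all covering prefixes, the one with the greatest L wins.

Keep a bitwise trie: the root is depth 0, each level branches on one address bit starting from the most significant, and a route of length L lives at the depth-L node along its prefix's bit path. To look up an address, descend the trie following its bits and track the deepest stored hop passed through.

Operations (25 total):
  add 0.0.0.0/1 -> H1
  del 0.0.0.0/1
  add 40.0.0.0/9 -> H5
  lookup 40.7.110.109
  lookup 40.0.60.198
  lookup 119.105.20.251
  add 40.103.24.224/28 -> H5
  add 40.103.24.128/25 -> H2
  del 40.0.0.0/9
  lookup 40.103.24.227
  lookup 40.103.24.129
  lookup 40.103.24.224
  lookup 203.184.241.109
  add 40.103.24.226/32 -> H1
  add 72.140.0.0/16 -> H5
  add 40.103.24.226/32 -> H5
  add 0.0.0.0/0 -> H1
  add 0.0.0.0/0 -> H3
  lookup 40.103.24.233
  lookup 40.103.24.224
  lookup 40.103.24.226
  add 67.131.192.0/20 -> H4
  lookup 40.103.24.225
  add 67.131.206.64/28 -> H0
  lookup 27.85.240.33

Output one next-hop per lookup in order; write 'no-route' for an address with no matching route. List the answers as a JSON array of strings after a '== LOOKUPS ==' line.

Process each operation:
  add 0.0.0.0/1 -> H1 at depth 1
  - 0.0.0.0/1 clear@1
  add 40.0.0.0/9 -> H5 at depth 9
  Q 40.7.110.109: descend 001010000 ; hops seen [H5] ; pick H5
  Q 40.0.60.198: descend 001010000 ; hops seen [H5] ; pick H5
  Q 119.105.20.251: descend 0 ; hops seen [∅] ; pick no-route
  add 40.103.24.224/28 -> H5 at depth 28
  add 40.103.24.128/25 -> H2 at depth 25
  - 40.0.0.0/9 clear@9
  Q 40.103.24.227: descend 0010100001100111000110001110 ; hops seen [H2,H5] ; pick H5
  Q 40.103.24.129: descend 0010100001100111000110001 ; hops seen [H2] ; pick H2
  Q 40.103.24.224: descend 0010100001100111000110001110 ; hops seen [H2,H5] ; pick H5
  Q 203.184.241.109: descend ε ; hops seen [∅] ; pick no-route
  add 40.103.24.226/32 -> H1 at depth 32
  add 72.140.0.0/16 -> H5 at depth 16
  add 40.103.24.226/32 -> H5 at depth 32
  add 0.0.0.0/0 -> H1 at depth 0
  add 0.0.0.0/0 -> H3 at depth 0
  Q 40.103.24.233: descend 0010100001100111000110001110 ; hops seen [H3,H2,H5] ; pick H5
  Q 40.103.24.224: descend 001010000110011100011000111000 ; hops seen [H3,H2,H5] ; pick H5
  Q 40.103.24.226: descend 00101000011001110001100011100010 ; hops seen [H3,H2,H5,H5] ; pick H5
  add 67.131.192.0/20 -> H4 at depth 20
  Q 40.103.24.225: descend 001010000110011100011000111000 ; hops seen [H3,H2,H5] ; pick H5
  add 67.131.206.64/28 -> H0 at depth 28
  Q 27.85.240.33: descend 00 ; hops seen [H3] ; pick H3

== LOOKUPS ==
["H5","H5","no-route","H5","H2","H5","no-route","H5","H5","H5","H5","H3"]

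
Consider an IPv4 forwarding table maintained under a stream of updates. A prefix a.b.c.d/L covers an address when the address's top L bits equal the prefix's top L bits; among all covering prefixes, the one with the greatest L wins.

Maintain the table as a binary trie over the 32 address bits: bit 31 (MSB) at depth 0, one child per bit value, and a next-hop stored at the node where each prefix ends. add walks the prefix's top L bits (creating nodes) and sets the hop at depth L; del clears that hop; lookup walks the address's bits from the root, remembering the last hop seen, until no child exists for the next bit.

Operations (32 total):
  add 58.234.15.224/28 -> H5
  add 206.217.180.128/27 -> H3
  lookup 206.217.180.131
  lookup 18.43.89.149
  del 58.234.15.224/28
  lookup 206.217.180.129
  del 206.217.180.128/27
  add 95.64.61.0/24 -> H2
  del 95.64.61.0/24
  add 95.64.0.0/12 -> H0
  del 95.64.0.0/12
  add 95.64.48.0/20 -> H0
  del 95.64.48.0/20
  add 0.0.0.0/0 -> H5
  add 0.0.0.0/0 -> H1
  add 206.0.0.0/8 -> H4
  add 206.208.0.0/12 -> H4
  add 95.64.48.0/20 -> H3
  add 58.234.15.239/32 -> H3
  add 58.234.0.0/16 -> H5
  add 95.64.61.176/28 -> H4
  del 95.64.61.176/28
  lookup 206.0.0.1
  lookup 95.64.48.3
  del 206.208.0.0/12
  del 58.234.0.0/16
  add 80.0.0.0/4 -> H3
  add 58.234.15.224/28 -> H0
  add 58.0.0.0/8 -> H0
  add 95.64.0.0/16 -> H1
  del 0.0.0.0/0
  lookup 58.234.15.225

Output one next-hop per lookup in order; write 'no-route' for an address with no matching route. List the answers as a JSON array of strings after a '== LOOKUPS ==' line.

Process each operation:
  + 58.234.15.224/28 (H5) depth=28
  + 206.217.180.128/27 (H3) depth=27
  lookup 206.217.180.131: bits 110011101101100110110100100 walk d0:-→d1:-→d2:-→d3:-→d4:-→d5:-→d6:-→d7:-→d8:-→d9:-→d10:-→d11:-→d12:-→d13:-→d14:-→d15:-→d16:-→d17:-→d18:-→d19:-→d20:-→d21:-→d22:-→d23:-→d24:-→d25:-→d26:-→d27:H3 -> H3
  lookup 18.43.89.149: bits 00 walk d0:-→d1:-→d2:- -> no-route
  del 58.234.15.224/28 (clear depth 28)
  lookup 206.217.180.129: bits 110011101101100110110100100 walk d0:-→d1:-→d2:-→d3:-→d4:-→d5:-→d6:-→d7:-→d8:-→d9:-→d10:-→d11:-→d12:-→d13:-→d14:-→d15:-→d16:-→d17:-→d18:-→d19:-→d20:-→d21:-→d22:-→d23:-→d24:-→d25:-→d26:-→d27:H3 -> H3
  del 206.217.180.128/27 (clear depth 27)
  + 95.64.61.0/24 (H2) depth=24
  del 95.64.61.0/24 (clear depth 24)
  + 95.64.0.0/12 (H0) depth=12
  del 95.64.0.0/12 (clear depth 12)
  + 95.64.48.0/20 (H0) depth=20
  del 95.64.48.0/20 (clear depth 20)
  + 0.0.0.0/0 (H5) depth=0
  + 0.0.0.0/0 (H1) depth=0
  + 206.0.0.0/8 (H4) depth=8
  + 206.208.0.0/12 (H4) depth=12
  + 95.64.48.0/20 (H3) depth=20
  + 58.234.15.239/32 (H3) depth=32
  + 58.234.0.0/16 (H5) depth=16
  + 95.64.61.176/28 (H4) depth=28
  del 95.64.61.176/28 (clear depth 28)
  lookup 206.0.0.1: bits 11001110 walk d0:H1→d1:-→d2:-→d3:-→d4:-→d5:-→d6:-→d7:-→d8:H4 -> H4
  lookup 95.64.48.3: bits 01011111010000000011 walk d0:H1→d1:-→d2:-→d3:-→d4:-→d5:-→d6:-→d7:-→d8:-→d9:-→d10:-→d11:-→d12:-→d13:-→d14:-→d15:-→d16:-→d17:-→d18:-→d19:-→d20:H3 -> H3
  del 206.208.0.0/12 (clear depth 12)
  del 58.234.0.0/16 (clear depth 16)
  + 80.0.0.0/4 (H3) depth=4
  + 58.234.15.224/28 (H0) depth=28
  + 58.0.0.0/8 (H0) depth=8
  + 95.64.0.0/16 (H1) depth=16
  del 0.0.0.0/0 (clear depth 0)
  lookup 58.234.15.225: bits 0011101011101010000011111110 walk d0:-→d1:-→d2:-→d3:-→d4:-→d5:-→d6:-→d7:-→d8:H0→d9:-→d10:-→d11:-→d12:-→d13:-→d14:-→d15:-→d16:-→d17:-→d18:-→d19:-→d20:-→d21:-→d22:-→d23:-→d24:-→d25:-→d26:-→d27:-→d28:H0 -> H0

== LOOKUPS ==
["H3","no-route","H3","H4","H3","H0"]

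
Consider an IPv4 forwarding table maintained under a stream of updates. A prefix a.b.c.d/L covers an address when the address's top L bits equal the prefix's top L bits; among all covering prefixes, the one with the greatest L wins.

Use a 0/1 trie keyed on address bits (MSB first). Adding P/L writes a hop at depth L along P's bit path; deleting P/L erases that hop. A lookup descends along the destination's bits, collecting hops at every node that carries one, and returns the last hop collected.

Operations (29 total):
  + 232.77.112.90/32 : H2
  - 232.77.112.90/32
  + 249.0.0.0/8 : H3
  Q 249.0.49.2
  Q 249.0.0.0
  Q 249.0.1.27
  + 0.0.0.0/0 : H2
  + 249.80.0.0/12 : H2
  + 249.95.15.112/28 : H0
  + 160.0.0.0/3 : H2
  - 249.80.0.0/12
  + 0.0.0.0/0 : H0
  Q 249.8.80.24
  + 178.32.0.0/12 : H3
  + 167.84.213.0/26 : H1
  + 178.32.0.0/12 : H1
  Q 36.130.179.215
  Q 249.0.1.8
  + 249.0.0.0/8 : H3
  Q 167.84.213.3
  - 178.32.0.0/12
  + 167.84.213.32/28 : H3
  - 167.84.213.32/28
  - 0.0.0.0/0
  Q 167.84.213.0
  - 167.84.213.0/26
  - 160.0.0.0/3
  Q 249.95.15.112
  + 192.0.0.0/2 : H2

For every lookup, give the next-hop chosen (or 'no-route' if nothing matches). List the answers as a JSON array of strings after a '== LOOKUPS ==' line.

Trace:
  add 232.77.112.90/32 -> H2 at depth 32
  - 232.77.112.90/32 clear@32
  add 249.0.0.0/8 -> H3 at depth 8
  Q 249.0.49.2: descend 11111001 ; hops seen [H3] ; pick H3
  Q 249.0.0.0: descend 11111001 ; hops seen [H3] ; pick H3
  Q 249.0.1.27: descend 11111001 ; hops seen [H3] ; pick H3
  add 0.0.0.0/0 -> H2 at depth 0
  add 249.80.0.0/12 -> H2 at depth 12
  add 249.95.15.112/28 -> H0 at depth 28
  add 160.0.0.0/3 -> H2 at depth 3
  - 249.80.0.0/12 clear@12
  add 0.0.0.0/0 -> H0 at depth 0
  Q 249.8.80.24: descend 111110010 ; hops seen [H0,H3] ; pick H3
  add 178.32.0.0/12 -> H3 at depth 12
  add 167.84.213.0/26 -> H1 at depth 26
  add 178.32.0.0/12 -> H1 at depth 12
  Q 36.130.179.215: descend ε ; hops seen [H0] ; pick H0
  Q 249.0.1.8: descend 111110010 ; hops seen [H0,H3] ; pick H3
  add 249.0.0.0/8 -> H3 at depth 8
  Q 167.84.213.3: descend 10100111010101001101010100 ; hops seen [H0,H2,H1] ; pick H1
  - 178.32.0.0/12 clear@12
  add 167.84.213.32/28 -> H3 at depth 28
  - 167.84.213.32/28 clear@28
  - 0.0.0.0/0 clear@0
  Q 167.84.213.0: descend 10100111010101001101010100 ; hops seen [H2,H1] ; pick H1
  - 167.84.213.0/26 clear@26
  - 160.0.0.0/3 clear@3
  Q 249.95.15.112: descend 1111100101011111000011110111 ; hops seen [H3,H0] ; pick H0
  add 192.0.0.0/2 -> H2 at depth 2

== LOOKUPS ==
["H3","H3","H3","H3","H0","H3","H1","H1","H0"]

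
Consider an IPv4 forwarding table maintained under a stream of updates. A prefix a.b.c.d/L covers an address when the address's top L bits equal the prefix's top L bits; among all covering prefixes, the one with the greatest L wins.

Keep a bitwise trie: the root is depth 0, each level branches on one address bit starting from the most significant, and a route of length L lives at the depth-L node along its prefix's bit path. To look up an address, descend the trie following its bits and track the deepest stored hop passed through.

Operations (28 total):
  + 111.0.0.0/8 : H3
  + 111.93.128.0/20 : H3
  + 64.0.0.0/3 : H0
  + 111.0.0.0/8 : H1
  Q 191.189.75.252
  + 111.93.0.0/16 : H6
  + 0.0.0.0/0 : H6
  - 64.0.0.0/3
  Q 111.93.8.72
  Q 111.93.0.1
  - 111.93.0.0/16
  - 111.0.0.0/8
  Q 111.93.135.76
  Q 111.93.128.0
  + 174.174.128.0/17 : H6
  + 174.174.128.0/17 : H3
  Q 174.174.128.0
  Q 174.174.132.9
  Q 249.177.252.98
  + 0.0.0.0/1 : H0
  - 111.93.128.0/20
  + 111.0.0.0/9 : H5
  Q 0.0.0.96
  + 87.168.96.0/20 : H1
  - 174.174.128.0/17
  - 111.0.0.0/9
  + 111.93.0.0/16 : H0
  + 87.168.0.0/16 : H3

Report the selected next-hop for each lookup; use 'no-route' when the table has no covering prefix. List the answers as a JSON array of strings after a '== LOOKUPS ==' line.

Process each operation:
  add 111.0.0.0/8 -> H3 at depth 8
  add 111.93.128.0/20 -> H3 at depth 20
  add 64.0.0.0/3 -> H0 at depth 3
  add 111.0.0.0/8 -> H1 at depth 8
  Q 191.189.75.252: descend ε ; hops seen [∅] ; pick no-route
  add 111.93.0.0/16 -> H6 at depth 16
  add 0.0.0.0/0 -> H6 at depth 0
  del 64.0.0.0/3 (clear depth 3)
  Q 111.93.8.72: descend 0110111101011101 ; hops seen [H6,H1,H6] ; pick H6
  Q 111.93.0.1: descend 0110111101011101 ; hops seen [H6,H1,H6] ; pick H6
  del 111.93.0.0/16 (clear depth 16)
  del 111.0.0.0/8 (clear depth 8)
  Q 111.93.135.76: descend 01101111010111011000 ; hops seen [H6,H3] ; pick H3
  Q 111.93.128.0: descend 01101111010111011000 ; hops seen [H6,H3] ; pick H3
  add 174.174.128.0/17 -> H6 at depth 17
  add 174.174.128.0/17 -> H3 at depth 17
  Q 174.174.128.0: descend 10101110101011101 ; hops seen [H6,H3] ; pick H3
  Q 174.174.132.9: descend 10101110101011101 ; hops seen [H6,H3] ; pick H3
  Q 249.177.252.98: descend 1 ; hops seen [H6] ; pick H6
  add 0.0.0.0/1 -> H0 at depth 1
  del 111.93.128.0/20 (clear depth 20)
  add 111.0.0.0/9 -> H5 at depth 9
  Q 0.0.0.96: descend 0 ; hops seen [H6,H0] ; pick H0
  add 87.168.96.0/20 -> H1 at depth 20
  del 174.174.128.0/17 (clear depth 17)
  del 111.0.0.0/9 (clear depth 9)
  add 111.93.0.0/16 -> H0 at depth 16
  add 87.168.0.0/16 -> H3 at depth 16

== LOOKUPS ==
["no-route","H6","H6","H3","H3","H3","H3","H6","H0"]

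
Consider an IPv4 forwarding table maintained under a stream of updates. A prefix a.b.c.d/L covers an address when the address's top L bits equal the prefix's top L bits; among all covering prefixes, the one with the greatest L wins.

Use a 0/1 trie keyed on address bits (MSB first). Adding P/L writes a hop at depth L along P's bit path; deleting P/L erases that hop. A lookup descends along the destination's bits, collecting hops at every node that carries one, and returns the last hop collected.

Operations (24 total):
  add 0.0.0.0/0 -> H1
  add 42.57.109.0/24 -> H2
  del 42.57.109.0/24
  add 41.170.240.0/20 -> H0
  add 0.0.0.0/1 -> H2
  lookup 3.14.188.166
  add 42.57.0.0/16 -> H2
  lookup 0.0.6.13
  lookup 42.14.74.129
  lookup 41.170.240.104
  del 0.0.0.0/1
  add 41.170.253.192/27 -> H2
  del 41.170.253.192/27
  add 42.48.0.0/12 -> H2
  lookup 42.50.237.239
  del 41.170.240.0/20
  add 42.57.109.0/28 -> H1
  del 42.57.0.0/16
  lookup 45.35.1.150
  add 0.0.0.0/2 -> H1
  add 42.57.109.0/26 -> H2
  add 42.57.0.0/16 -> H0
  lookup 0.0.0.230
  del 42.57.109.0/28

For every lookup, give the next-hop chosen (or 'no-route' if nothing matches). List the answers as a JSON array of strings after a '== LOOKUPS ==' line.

Process each operation:
  add 0.0.0.0/0 -> H1 at depth 0
  add 42.57.109.0/24 -> H2 at depth 24
  - 42.57.109.0/24 clear@24
  add 41.170.240.0/20 -> H0 at depth 20
  add 0.0.0.0/1 -> H2 at depth 1
  Q 3.14.188.166: descend 00 ; hops seen [H1,H2] ; pick H2
  add 42.57.0.0/16 -> H2 at depth 16
  Q 0.0.6.13: descend 00 ; hops seen [H1,H2] ; pick H2
  Q 42.14.74.129: descend 0010101000 ; hops seen [H1,H2] ; pick H2
  Q 41.170.240.104: descend 00101001101010101111 ; hops seen [H1,H2,H0] ; pick H0
  - 0.0.0.0/1 clear@1
  add 41.170.253.192/27 -> H2 at depth 27
  - 41.170.253.192/27 clear@27
  add 42.48.0.0/12 -> H2 at depth 12
  Q 42.50.237.239: descend 001010100011 ; hops seen [H1,H2] ; pick H2
  - 41.170.240.0/20 clear@20
  add 42.57.109.0/28 -> H1 at depth 28
  - 42.57.0.0/16 clear@16
  Q 45.35.1.150: descend 00101 ; hops seen [H1] ; pick H1
  add 0.0.0.0/2 -> H1 at depth 2
  add 42.57.109.0/26 -> H2 at depth 26
  add 42.57.0.0/16 -> H0 at depth 16
  Q 0.0.0.230: descend 00 ; hops seen [H1,H1] ; pick H1
  - 42.57.109.0/28 clear@28

== LOOKUPS ==
["H2","H2","H2","H0","H2","H1","H1"]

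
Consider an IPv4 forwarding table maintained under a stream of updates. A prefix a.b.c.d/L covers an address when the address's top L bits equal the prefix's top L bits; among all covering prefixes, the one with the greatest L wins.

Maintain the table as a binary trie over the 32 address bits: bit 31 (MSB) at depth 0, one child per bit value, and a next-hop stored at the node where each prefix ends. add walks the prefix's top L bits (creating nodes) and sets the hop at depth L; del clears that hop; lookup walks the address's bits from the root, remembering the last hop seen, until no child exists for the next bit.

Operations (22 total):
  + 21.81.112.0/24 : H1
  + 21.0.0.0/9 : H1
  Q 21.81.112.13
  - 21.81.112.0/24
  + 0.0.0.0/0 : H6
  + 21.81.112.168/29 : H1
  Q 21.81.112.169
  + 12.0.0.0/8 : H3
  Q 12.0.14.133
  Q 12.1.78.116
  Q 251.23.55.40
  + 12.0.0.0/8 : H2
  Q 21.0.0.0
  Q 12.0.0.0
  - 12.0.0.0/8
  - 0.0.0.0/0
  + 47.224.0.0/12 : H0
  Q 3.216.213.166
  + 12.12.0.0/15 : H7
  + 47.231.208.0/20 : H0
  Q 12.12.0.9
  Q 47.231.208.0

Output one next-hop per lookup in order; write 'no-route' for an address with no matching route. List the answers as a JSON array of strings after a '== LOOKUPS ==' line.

Process each operation:
  + 21.81.112.0/24 (H1) depth=24
  + 21.0.0.0/9 (H1) depth=9
  ? 21.81.112.13  path d0:-→d1:-→d2:-→d3:-→d4:-→d5:-→d6:-→d7:-→d8:-→d9:H1→d10:-→d11:-→d12:-→d13:-→d14:-→d15:-→d16:-→d17:-→d18:-→d19:-→d20:-→d21:-→d22:-→d23:-→d24:H1  best=H1
  - 21.81.112.0/24 clear@24
  + 0.0.0.0/0 (H6) depth=0
  + 21.81.112.168/29 (H1) depth=29
  ? 21.81.112.169  path d0:H6→d1:-→d2:-→d3:-→d4:-→d5:-→d6:-→d7:-→d8:-→d9:H1→d10:-→d11:-→d12:-→d13:-→d14:-→d15:-→d16:-→d17:-→d18:-→d19:-→d20:-→d21:-→d22:-→d23:-→d24:-→d25:-→d26:-→d27:-→d28:-→d29:H1  best=H1
  + 12.0.0.0/8 (H3) depth=8
  ? 12.0.14.133  path d0:H6→d1:-→d2:-→d3:-→d4:-→d5:-→d6:-→d7:-→d8:H3  best=H3
  ? 12.1.78.116  path d0:H6→d1:-→d2:-→d3:-→d4:-→d5:-→d6:-→d7:-→d8:H3  best=H3
  ? 251.23.55.40  path d0:H6  best=H6
  + 12.0.0.0/8 (H2) depth=8
  ? 21.0.0.0  path d0:H6→d1:-→d2:-→d3:-→d4:-→d5:-→d6:-→d7:-→d8:-→d9:H1  best=H1
  ? 12.0.0.0  path d0:H6→d1:-→d2:-→d3:-→d4:-→d5:-→d6:-→d7:-→d8:H2  best=H2
  - 12.0.0.0/8 clear@8
  - 0.0.0.0/0 clear@0
  + 47.224.0.0/12 (H0) depth=12
  ? 3.216.213.166  path d0:-→d1:-→d2:-→d3:-→d4:-  best=no-route
  + 12.12.0.0/15 (H7) depth=15
  + 47.231.208.0/20 (H0) depth=20
  ? 12.12.0.9  path d0:-→d1:-→d2:-→d3:-→d4:-→d5:-→d6:-→d7:-→d8:-→d9:-→d10:-→d11:-→d12:-→d13:-→d14:-→d15:H7  best=H7
  ? 47.231.208.0  path d0:-→d1:-→d2:-→d3:-→d4:-→d5:-→d6:-→d7:-→d8:-→d9:-→d10:-→d11:-→d12:H0→d13:-→d14:-→d15:-→d16:-→d17:-→d18:-→d19:-→d20:H0  best=H0

== LOOKUPS ==
["H1","H1","H3","H3","H6","H1","H2","no-route","H7","H0"]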